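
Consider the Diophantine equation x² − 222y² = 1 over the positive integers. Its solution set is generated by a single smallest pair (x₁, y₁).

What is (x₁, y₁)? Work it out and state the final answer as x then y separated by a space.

149 10

d=222: √d = [14; 1,8,1,28] (ℓ=4, even), read p_3/q_3
k=0  a_k=14  p_k/q_k = 14/1
…
k=2  a_k=8  p_k/q_k = 134/9
k=3  a_k=1  p_k/q_k = 149/10
fundamental: x₁=149, y₁=10  (since 22201 − 222·100 = 1)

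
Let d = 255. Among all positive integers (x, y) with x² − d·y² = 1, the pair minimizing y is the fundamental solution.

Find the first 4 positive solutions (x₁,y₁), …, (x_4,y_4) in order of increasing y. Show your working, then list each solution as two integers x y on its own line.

16 1
511 32
16336 1023
522241 32704

d=255: √d = [15; 1,30] (ℓ=2, even), read p_1/q_1
a_0=15:  p_0=15·1+0=15,  q_0=15·0+1=1
a_1=1:  p_1=1·15+1=16,  q_1=1·1+0=1
(x₁, y₁) = (16, 1);  16² − 255·1² = 1 ✓
(x_2, y_2) = (16·16 + 255·1·1, 16·1 + 1·16) = (511, 32)
(x_3, y_3) = (16·511 + 255·1·32, 16·32 + 1·511) = (16336, 1023)
(x_4, y_4) = (16·16336 + 255·1·1023, 16·1023 + 1·16336) = (522241, 32704)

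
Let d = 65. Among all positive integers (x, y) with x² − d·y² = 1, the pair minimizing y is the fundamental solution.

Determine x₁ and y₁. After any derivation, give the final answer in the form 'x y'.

129 16

√65 = [8; 16, …], period ℓ=1 (odd) → k=1
step 0: (8, 1)  from 8·(1,0) + (0,1)
step 1: (129, 16)  from 16·(8,1) + (1,0)
→ (129, 16).  Check: 129²=16641, 65·16²=16640, difference 1.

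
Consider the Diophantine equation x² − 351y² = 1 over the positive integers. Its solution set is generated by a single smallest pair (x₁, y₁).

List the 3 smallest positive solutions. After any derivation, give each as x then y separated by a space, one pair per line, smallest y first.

d=351: √d = [18; 1,2,1,3,2,2,2,3,1,2,1,36] (ℓ=12, even), read p_11/q_11
a_0=18:  p_0=18·1+0=18,  q_0=18·0+1=1
a_1=1:  p_1=1·18+1=19,  q_1=1·1+0=1
a_2=2:  p_2=2·19+18=56,  q_2=2·1+1=3
…
a_4=3:  p_4=3·75+56=281,  q_4=3·4+3=15
…
a_6=2:  p_6=2·637+281=1555,  q_6=2·34+15=83
a_7=2:  p_7=2·1555+637=3747,  q_7=2·83+34=200
a_8=3:  p_8=3·3747+1555=12796,  q_8=3·200+83=683
a_9=1:  p_9=1·12796+3747=16543,  q_9=1·683+200=883
a_10=2:  p_10=2·16543+12796=45882,  q_10=2·883+683=2449
a_11=1:  p_11=1·45882+16543=62425,  q_11=1·2449+883=3332
(x₁, y₁) = (62425, 3332);  62425² − 351·3332² = 1 ✓
(x_2, y_2) = (62425·62425 + 351·3332·3332, 62425·3332 + 3332·62425) = (7793761249, 416000200)
(x_3, y_3) = (62425·7793761249 + 351·3332·416000200, 62425·416000200 + 3332·7793761249) = (973051091875225, 51937624966668)

62425 3332
7793761249 416000200
973051091875225 51937624966668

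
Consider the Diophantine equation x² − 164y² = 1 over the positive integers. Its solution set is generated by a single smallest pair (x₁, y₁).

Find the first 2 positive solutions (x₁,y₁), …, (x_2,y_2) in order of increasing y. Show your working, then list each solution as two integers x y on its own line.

√164 → a₀=12, period (1,4,6,4,1,24); ℓ=6 even so k=5
i=0: a=12 ⇒ p=12, q=1
i=1: a=1 ⇒ p=13, q=1
…
i=3: a=6 ⇒ p=397, q=31
i=4: a=4 ⇒ p=1652, q=129
i=5: a=1 ⇒ p=2049, q=160
(x₁, y₁) = (2049, 160);  2049² − 164·160² = 1 ✓
(2049+160√164)^2 = 8396801 + 655680√164

2049 160
8396801 655680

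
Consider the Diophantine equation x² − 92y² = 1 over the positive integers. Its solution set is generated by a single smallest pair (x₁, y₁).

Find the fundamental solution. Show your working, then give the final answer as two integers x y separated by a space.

1151 120

d=92: √d = [9; 1,1,2,4,2,1,1,18] (ℓ=8, even), read p_7/q_7
a_0=9:  p_0=9·1+0=9,  q_0=9·0+1=1
…
a_6=1:  p_6=1·470+211=681,  q_6=1·49+22=71
a_7=1:  p_7=1·681+470=1151,  q_7=1·71+49=120
fundamental: x₁=1151, y₁=120  (since 1324801 − 92·14400 = 1)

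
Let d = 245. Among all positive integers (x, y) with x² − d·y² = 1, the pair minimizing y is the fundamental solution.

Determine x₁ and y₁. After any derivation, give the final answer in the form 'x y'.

51841 3312

√245 → a₀=15, period (1,1,1,7,6,7,1,1,1,30); ℓ=10 even so k=9
a_0=15:  p_0=15·1+0=15,  q_0=15·0+1=1
…
a_5=6:  p_5=6·360+47=2207,  q_5=6·23+3=141
a_6=7:  p_6=7·2207+360=15809,  q_6=7·141+23=1010
…
a_8=1:  p_8=1·18016+15809=33825,  q_8=1·1151+1010=2161
a_9=1:  p_9=1·33825+18016=51841,  q_9=1·2161+1151=3312
fundamental: x₁=51841, y₁=3312  (since 2687489281 − 245·10969344 = 1)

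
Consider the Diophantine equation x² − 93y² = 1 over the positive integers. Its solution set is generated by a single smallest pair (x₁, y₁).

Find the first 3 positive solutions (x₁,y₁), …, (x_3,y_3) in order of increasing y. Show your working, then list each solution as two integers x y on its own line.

12151 1260
295293601 30620520
7176225079351 744139875780

d=93: √d = [9; 1,1,1,4,6,4,1,1,1,18] (ℓ=10, even), read p_9/q_9
k=0  a_k=9  p_k/q_k = 9/1
k=1  a_k=1  p_k/q_k = 10/1
k=2  a_k=1  p_k/q_k = 19/2
k=3  a_k=1  p_k/q_k = 29/3
…
k=5  a_k=6  p_k/q_k = 839/87
…
k=7  a_k=1  p_k/q_k = 4330/449
k=8  a_k=1  p_k/q_k = 7821/811
k=9  a_k=1  p_k/q_k = 12151/1260
(x₁, y₁) = (12151, 1260);  12151² − 93·1260² = 1 ✓
(x_2, y_2) = (12151·12151 + 93·1260·1260, 12151·1260 + 1260·12151) = (295293601, 30620520)
(x_3, y_3) = (12151·295293601 + 93·1260·30620520, 12151·30620520 + 1260·295293601) = (7176225079351, 744139875780)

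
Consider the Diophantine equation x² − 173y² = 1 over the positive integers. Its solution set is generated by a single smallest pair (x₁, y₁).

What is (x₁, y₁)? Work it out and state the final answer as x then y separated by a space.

2499849 190060

[13; 6,1,1,6,26] for √173; ℓ=5 ⇒ convergent index 9
a_0=13:  p_0=13·1+0=13,  q_0=13·0+1=1
a_1=6:  p_1=6·13+1=79,  q_1=6·1+0=6
a_2=1:  p_2=1·79+13=92,  q_2=1·6+1=7
a_3=1:  p_3=1·92+79=171,  q_3=1·7+6=13
a_4=6:  p_4=6·171+92=1118,  q_4=6·13+7=85
a_5=26:  p_5=26·1118+171=29239,  q_5=26·85+13=2223
…
a_7=1:  p_7=1·176552+29239=205791,  q_7=1·13423+2223=15646
a_8=1:  p_8=1·205791+176552=382343,  q_8=1·15646+13423=29069
a_9=6:  p_9=6·382343+205791=2499849,  q_9=6·29069+15646=190060
(x₁, y₁) = (2499849, 190060);  2499849² − 173·190060² = 1 ✓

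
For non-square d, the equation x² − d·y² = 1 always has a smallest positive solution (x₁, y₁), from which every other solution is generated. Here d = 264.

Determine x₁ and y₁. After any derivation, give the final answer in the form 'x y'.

d=264: √d = [16; 4,32] (ℓ=2, even), read p_1/q_1
a_0=16:  p_0=16·1+0=16,  q_0=16·0+1=1
a_1=4:  p_1=4·16+1=65,  q_1=4·1+0=4
fundamental: x₁=65, y₁=4  (since 4225 − 264·16 = 1)

65 4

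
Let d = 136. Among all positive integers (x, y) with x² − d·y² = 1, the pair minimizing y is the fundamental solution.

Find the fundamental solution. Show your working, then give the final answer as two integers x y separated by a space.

d=136: √d = [11; 1,1,1,22] (ℓ=4, even), read p_3/q_3
i=0: a=11 ⇒ p=11, q=1
i=1: a=1 ⇒ p=12, q=1
i=2: a=1 ⇒ p=23, q=2
i=3: a=1 ⇒ p=35, q=3
(x₁, y₁) = (35, 3);  35² − 136·3² = 1 ✓

35 3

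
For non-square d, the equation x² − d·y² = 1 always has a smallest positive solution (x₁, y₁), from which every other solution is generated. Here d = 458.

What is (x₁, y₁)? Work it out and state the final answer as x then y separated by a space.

√458 = [21; 2,2,42, …], period ℓ=3 (odd) → k=5
k=0  a_k=21  p_k/q_k = 21/1
…
k=4  a_k=2  p_k/q_k = 9181/429
k=5  a_k=2  p_k/q_k = 22899/1070
→ (22899, 1070).  Check: 22899²=524364201, 458·1070²=524364200, difference 1.

22899 1070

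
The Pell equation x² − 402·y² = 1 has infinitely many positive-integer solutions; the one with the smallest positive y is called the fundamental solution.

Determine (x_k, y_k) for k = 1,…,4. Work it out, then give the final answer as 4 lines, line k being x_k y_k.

[20; 20,40] for √402; ℓ=2 ⇒ convergent index 1
step 0: (20, 1)  from 20·(1,0) + (0,1)
step 1: (401, 20)  from 20·(20,1) + (1,0)
(x₁, y₁) = (401, 20);  401² − 402·20² = 1 ✓
(x_2, y_2) = (401·401 + 402·20·20, 401·20 + 20·401) = (321601, 16040)
(x_3, y_3) = (401·321601 + 402·20·16040, 401·16040 + 20·321601) = (257923601, 12864060)
(x_4, y_4) = (401·257923601 + 402·20·12864060, 401·12864060 + 20·257923601) = (206854406401, 10316960080)

401 20
321601 16040
257923601 12864060
206854406401 10316960080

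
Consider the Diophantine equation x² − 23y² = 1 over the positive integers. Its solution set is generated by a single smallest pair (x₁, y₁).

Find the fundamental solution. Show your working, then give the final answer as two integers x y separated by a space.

24 5

√23 = [4; 1,3,1,8, …], period ℓ=4 (even) → k=3
a_0=4:  p_0=4·1+0=4,  q_0=4·0+1=1
…
a_2=3:  p_2=3·5+4=19,  q_2=3·1+1=4
a_3=1:  p_3=1·19+5=24,  q_3=1·4+1=5
→ (24, 5).  Check: 24²=576, 23·5²=575, difference 1.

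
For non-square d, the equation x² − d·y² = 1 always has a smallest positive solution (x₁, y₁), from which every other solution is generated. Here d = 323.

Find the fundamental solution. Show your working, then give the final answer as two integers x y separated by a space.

[17; 1,34] for √323; ℓ=2 ⇒ convergent index 1
k=0  a_k=17  p_k/q_k = 17/1
k=1  a_k=1  p_k/q_k = 18/1
→ (18, 1).  Check: 18²=324, 323·1²=323, difference 1.

18 1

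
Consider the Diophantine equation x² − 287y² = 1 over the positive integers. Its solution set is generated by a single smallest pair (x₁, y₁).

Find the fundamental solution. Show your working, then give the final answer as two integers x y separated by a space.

288 17

[16; 1,15,1,32] for √287; ℓ=4 ⇒ convergent index 3
a_0=16:  p_0=16·1+0=16,  q_0=16·0+1=1
…
a_2=15:  p_2=15·17+16=271,  q_2=15·1+1=16
a_3=1:  p_3=1·271+17=288,  q_3=1·16+1=17
(x₁, y₁) = (288, 17);  288² − 287·17² = 1 ✓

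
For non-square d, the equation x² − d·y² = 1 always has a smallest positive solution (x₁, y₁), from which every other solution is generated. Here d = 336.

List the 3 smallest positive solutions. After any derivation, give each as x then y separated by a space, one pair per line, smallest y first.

55 3
6049 330
665335 36297

√336 → a₀=18, period (3,36); ℓ=2 even so k=1
a_0=18:  p_0=18·1+0=18,  q_0=18·0+1=1
a_1=3:  p_1=3·18+1=55,  q_1=3·1+0=3
(x₁, y₁) = (55, 3);  55² − 336·3² = 1 ✓
k=2:  x_2 = 55·55+336·3·3 = 6049,  y_2 = 55·3+3·55 = 330
k=3:  x_3 = 55·6049+336·3·330 = 665335,  y_3 = 55·330+3·6049 = 36297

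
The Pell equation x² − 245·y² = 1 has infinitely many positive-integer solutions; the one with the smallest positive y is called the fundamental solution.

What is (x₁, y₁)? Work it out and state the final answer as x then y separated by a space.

51841 3312

[15; 1,1,1,7,6,7,1,1,1,30] for √245; ℓ=10 ⇒ convergent index 9
i=0: a=15 ⇒ p=15, q=1
i=1: a=1 ⇒ p=16, q=1
…
i=4: a=7 ⇒ p=360, q=23
…
i=6: a=7 ⇒ p=15809, q=1010
…
i=8: a=1 ⇒ p=33825, q=2161
i=9: a=1 ⇒ p=51841, q=3312
→ (51841, 3312).  Check: 51841²=2687489281, 245·3312²=2687489280, difference 1.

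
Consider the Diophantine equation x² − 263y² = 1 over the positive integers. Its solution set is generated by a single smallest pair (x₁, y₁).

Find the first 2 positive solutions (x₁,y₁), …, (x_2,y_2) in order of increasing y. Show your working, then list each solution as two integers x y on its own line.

139128 8579
38713200767 2387158224

d=263: √d = [16; 4,1,1,1,1,15,1,1,1,1,4,32] (ℓ=12, even), read p_11/q_11
step 0: (16, 1)  from 16·(1,0) + (0,1)
…
step 2: (81, 5)  from 1·(65,4) + (16,1)
step 3: (146, 9)  from 1·(81,5) + (65,4)
step 4: (227, 14)  from 1·(146,9) + (81,5)
…
step 7: (6195, 382)  from 1·(5822,359) + (373,23)
…
step 10: (30229, 1864)  from 1·(18212,1123) + (12017,741)
step 11: (139128, 8579)  from 4·(30229,1864) + (18212,1123)
(x₁, y₁) = (139128, 8579);  139128² − 263·8579² = 1 ✓
(x_2, y_2) = (139128·139128 + 263·8579·8579, 139128·8579 + 8579·139128) = (38713200767, 2387158224)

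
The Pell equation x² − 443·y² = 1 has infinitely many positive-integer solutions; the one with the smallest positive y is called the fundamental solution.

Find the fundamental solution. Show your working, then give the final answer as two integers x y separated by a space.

[21; 21,42] for √443; ℓ=2 ⇒ convergent index 1
step 0: (21, 1)  from 21·(1,0) + (0,1)
step 1: (442, 21)  from 21·(21,1) + (1,0)
→ (442, 21).  Check: 442²=195364, 443·21²=195363, difference 1.

442 21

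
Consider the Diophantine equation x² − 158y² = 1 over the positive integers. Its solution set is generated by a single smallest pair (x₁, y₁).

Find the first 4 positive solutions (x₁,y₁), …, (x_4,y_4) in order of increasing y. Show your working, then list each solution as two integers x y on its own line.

7743 616
119908097 9539376
1856896782399 147726776120
28755903452322817 2287696845454944

√158 = [12; 1,1,3,12,3,1,1,24, …], period ℓ=8 (even) → k=7
a_0=12:  p_0=12·1+0=12,  q_0=12·0+1=1
a_1=1:  p_1=1·12+1=13,  q_1=1·1+0=1
…
a_3=3:  p_3=3·25+13=88,  q_3=3·2+1=7
…
a_5=3:  p_5=3·1081+88=3331,  q_5=3·86+7=265
a_6=1:  p_6=1·3331+1081=4412,  q_6=1·265+86=351
a_7=1:  p_7=1·4412+3331=7743,  q_7=1·351+265=616
fundamental: x₁=7743, y₁=616  (since 59954049 − 158·379456 = 1)
(x_2, y_2) = (7743·7743 + 158·616·616, 7743·616 + 616·7743) = (119908097, 9539376)
(x_3, y_3) = (7743·119908097 + 158·616·9539376, 7743·9539376 + 616·119908097) = (1856896782399, 147726776120)
(x_4, y_4) = (7743·1856896782399 + 158·616·147726776120, 7743·147726776120 + 616·1856896782399) = (28755903452322817, 2287696845454944)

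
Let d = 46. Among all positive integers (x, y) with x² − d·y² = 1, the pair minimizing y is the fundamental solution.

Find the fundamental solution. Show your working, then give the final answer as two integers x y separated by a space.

d=46: √d = [6; 1,3,1,1,2,6,2,1,1,3,1,12] (ℓ=12, even), read p_11/q_11
i=0: a=6 ⇒ p=6, q=1
i=1: a=1 ⇒ p=7, q=1
i=2: a=3 ⇒ p=27, q=4
i=3: a=1 ⇒ p=34, q=5
i=4: a=1 ⇒ p=61, q=9
i=5: a=2 ⇒ p=156, q=23
…
i=7: a=2 ⇒ p=2150, q=317
…
i=9: a=1 ⇒ p=5297, q=781
i=10: a=3 ⇒ p=19038, q=2807
i=11: a=1 ⇒ p=24335, q=3588
fundamental: x₁=24335, y₁=3588  (since 592192225 − 46·12873744 = 1)

24335 3588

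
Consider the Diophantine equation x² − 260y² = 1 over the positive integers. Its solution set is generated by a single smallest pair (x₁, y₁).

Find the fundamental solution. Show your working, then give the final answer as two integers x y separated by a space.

[16; 8,32] for √260; ℓ=2 ⇒ convergent index 1
k=0  a_k=16  p_k/q_k = 16/1
k=1  a_k=8  p_k/q_k = 129/8
→ (129, 8).  Check: 129²=16641, 260·8²=16640, difference 1.

129 8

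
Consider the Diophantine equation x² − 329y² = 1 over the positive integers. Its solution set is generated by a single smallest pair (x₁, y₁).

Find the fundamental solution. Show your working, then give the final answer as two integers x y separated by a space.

√329 → a₀=18, period (7,4,2,1,1,4,1,1,2,4,7,36); ℓ=12 even so k=11
a_0=18:  p_0=18·1+0=18,  q_0=18·0+1=1
…
a_2=4:  p_2=4·127+18=526,  q_2=4·7+1=29
a_3=2:  p_3=2·526+127=1179,  q_3=2·29+7=65
a_4=1:  p_4=1·1179+526=1705,  q_4=1·65+29=94
…
a_8=1:  p_8=1·16125+13241=29366,  q_8=1·889+730=1619
a_9=2:  p_9=2·29366+16125=74857,  q_9=2·1619+889=4127
a_10=4:  p_10=4·74857+29366=328794,  q_10=4·4127+1619=18127
a_11=7:  p_11=7·328794+74857=2376415,  q_11=7·18127+4127=131016
→ (2376415, 131016).  Check: 2376415²=5647348252225, 329·131016²=5647348252224, difference 1.

2376415 131016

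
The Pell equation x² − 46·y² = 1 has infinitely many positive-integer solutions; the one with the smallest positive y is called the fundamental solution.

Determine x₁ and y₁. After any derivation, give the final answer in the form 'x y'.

24335 3588

√46 → a₀=6, period (1,3,1,1,2,6,2,1,1,3,1,12); ℓ=12 even so k=11
i=0: a=6 ⇒ p=6, q=1
…
i=2: a=3 ⇒ p=27, q=4
…
i=9: a=1 ⇒ p=5297, q=781
i=10: a=3 ⇒ p=19038, q=2807
i=11: a=1 ⇒ p=24335, q=3588
(x₁, y₁) = (24335, 3588);  24335² − 46·3588² = 1 ✓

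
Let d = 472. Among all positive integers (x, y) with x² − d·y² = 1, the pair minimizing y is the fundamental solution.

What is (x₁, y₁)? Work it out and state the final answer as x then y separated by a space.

√472 = [21; 1,2,1,1,1,…,2,1,42, …], period ℓ=14 (even) → k=13
i=0: a=21 ⇒ p=21, q=1
i=1: a=1 ⇒ p=22, q=1
…
i=3: a=1 ⇒ p=87, q=4
…
i=7: a=5 ⇒ p=5779, q=266
i=8: a=4 ⇒ p=24224, q=1115
…
i=11: a=1 ⇒ p=84230, q=3877
i=12: a=2 ⇒ p=222687, q=10250
i=13: a=1 ⇒ p=306917, q=14127
→ (306917, 14127).  Check: 306917²=94198044889, 472·14127²=94198044888, difference 1.

306917 14127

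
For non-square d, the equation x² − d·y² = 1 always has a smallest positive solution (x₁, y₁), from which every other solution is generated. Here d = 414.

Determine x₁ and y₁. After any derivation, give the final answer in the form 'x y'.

√414 → a₀=20, period (2,1,7,2,7,1,2,40); ℓ=8 even so k=7
i=0: a=20 ⇒ p=20, q=1
…
i=2: a=1 ⇒ p=61, q=3
i=3: a=7 ⇒ p=468, q=23
i=4: a=2 ⇒ p=997, q=49
…
i=6: a=1 ⇒ p=8444, q=415
i=7: a=2 ⇒ p=24335, q=1196
fundamental: x₁=24335, y₁=1196  (since 592192225 − 414·1430416 = 1)

24335 1196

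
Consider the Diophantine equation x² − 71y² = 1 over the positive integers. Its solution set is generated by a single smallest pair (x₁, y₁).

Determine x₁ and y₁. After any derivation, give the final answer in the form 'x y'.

3480 413

d=71: √d = [8; 2,2,1,7,1,2,2,16] (ℓ=8, even), read p_7/q_7
i=0: a=8 ⇒ p=8, q=1
…
i=2: a=2 ⇒ p=42, q=5
i=3: a=1 ⇒ p=59, q=7
…
i=6: a=2 ⇒ p=1483, q=176
i=7: a=2 ⇒ p=3480, q=413
fundamental: x₁=3480, y₁=413  (since 12110400 − 71·170569 = 1)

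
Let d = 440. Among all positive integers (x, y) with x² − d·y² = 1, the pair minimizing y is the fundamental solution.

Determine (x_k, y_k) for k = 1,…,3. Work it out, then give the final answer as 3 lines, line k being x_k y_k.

21 1
881 42
36981 1763

√440 = [20; 1,40, …], period ℓ=2 (even) → k=1
a_0=20:  p_0=20·1+0=20,  q_0=20·0+1=1
a_1=1:  p_1=1·20+1=21,  q_1=1·1+0=1
→ (21, 1).  Check: 21²=441, 440·1²=440, difference 1.
(x_2, y_2) = (21·21 + 440·1·1, 21·1 + 1·21) = (881, 42)
(x_3, y_3) = (21·881 + 440·1·42, 21·42 + 1·881) = (36981, 1763)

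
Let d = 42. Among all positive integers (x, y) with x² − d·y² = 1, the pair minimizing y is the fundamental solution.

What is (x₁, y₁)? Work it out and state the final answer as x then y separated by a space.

13 2

[6; 2,12] for √42; ℓ=2 ⇒ convergent index 1
k=0  a_k=6  p_k/q_k = 6/1
k=1  a_k=2  p_k/q_k = 13/2
fundamental: x₁=13, y₁=2  (since 169 − 42·4 = 1)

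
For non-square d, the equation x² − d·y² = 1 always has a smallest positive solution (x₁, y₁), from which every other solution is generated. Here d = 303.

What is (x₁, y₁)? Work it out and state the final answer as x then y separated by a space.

d=303: √d = [17; 2,2,5,2,2,34] (ℓ=6, even), read p_5/q_5
a_0=17:  p_0=17·1+0=17,  q_0=17·0+1=1
…
a_2=2:  p_2=2·35+17=87,  q_2=2·2+1=5
a_3=5:  p_3=5·87+35=470,  q_3=5·5+2=27
a_4=2:  p_4=2·470+87=1027,  q_4=2·27+5=59
a_5=2:  p_5=2·1027+470=2524,  q_5=2·59+27=145
→ (2524, 145).  Check: 2524²=6370576, 303·145²=6370575, difference 1.

2524 145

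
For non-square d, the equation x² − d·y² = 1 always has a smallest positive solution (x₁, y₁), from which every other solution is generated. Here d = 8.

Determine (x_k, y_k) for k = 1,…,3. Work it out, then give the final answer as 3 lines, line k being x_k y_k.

[2; 1,4] for √8; ℓ=2 ⇒ convergent index 1
i=0: a=2 ⇒ p=2, q=1
i=1: a=1 ⇒ p=3, q=1
(x₁, y₁) = (3, 1);  3² − 8·1² = 1 ✓
k=2:  x_2 = 3·3+8·1·1 = 17,  y_2 = 3·1+1·3 = 6
k=3:  x_3 = 3·17+8·1·6 = 99,  y_3 = 3·6+1·17 = 35

3 1
17 6
99 35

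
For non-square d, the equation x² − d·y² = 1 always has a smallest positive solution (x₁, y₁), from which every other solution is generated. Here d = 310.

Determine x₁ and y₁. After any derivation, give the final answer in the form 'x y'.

√310 = [17; 1,1,1,1,5,…,1,1,34, …], period ℓ=16 (even) → k=15
k=0  a_k=17  p_k/q_k = 17/1
k=1  a_k=1  p_k/q_k = 18/1
…
k=3  a_k=1  p_k/q_k = 53/3
k=4  a_k=1  p_k/q_k = 88/5
k=5  a_k=5  p_k/q_k = 493/28
…
k=7  a_k=1  p_k/q_k = 2060/117
k=8  a_k=2  p_k/q_k = 5687/323
…
k=10  a_k=3  p_k/q_k = 28928/1643
k=11  a_k=5  p_k/q_k = 152387/8655
…
k=13  a_k=1  p_k/q_k = 333702/18953
k=14  a_k=1  p_k/q_k = 515017/29251
k=15  a_k=1  p_k/q_k = 848719/48204
(x₁, y₁) = (848719, 48204);  848719² − 310·48204² = 1 ✓

848719 48204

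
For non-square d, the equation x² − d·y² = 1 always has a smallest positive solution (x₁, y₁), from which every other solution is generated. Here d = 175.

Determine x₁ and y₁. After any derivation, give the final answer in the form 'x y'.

d=175: √d = [13; 4,2,1,2,4,26] (ℓ=6, even), read p_5/q_5
i=0: a=13 ⇒ p=13, q=1
i=1: a=4 ⇒ p=53, q=4
i=2: a=2 ⇒ p=119, q=9
i=3: a=1 ⇒ p=172, q=13
i=4: a=2 ⇒ p=463, q=35
i=5: a=4 ⇒ p=2024, q=153
(x₁, y₁) = (2024, 153);  2024² − 175·153² = 1 ✓

2024 153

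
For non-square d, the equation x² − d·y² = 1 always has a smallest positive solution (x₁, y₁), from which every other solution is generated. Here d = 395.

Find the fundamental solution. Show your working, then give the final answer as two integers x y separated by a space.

√395 → a₀=19, period (1,6,1,38); ℓ=4 even so k=3
step 0: (19, 1)  from 19·(1,0) + (0,1)
step 1: (20, 1)  from 1·(19,1) + (1,0)
step 2: (139, 7)  from 6·(20,1) + (19,1)
step 3: (159, 8)  from 1·(139,7) + (20,1)
→ (159, 8).  Check: 159²=25281, 395·8²=25280, difference 1.

159 8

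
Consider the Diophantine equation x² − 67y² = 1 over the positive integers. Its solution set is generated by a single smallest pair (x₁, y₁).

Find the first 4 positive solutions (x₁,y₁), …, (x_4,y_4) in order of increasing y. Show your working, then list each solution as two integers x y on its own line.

48842 5967
4771081927 582880428
466058366908226 56938091722785
45526445508292066657 5561940551265649512

√67 = [8; 5,2,1,1,7,1,1,2,5,16, …], period ℓ=10 (even) → k=9
k=0  a_k=8  p_k/q_k = 8/1
k=1  a_k=5  p_k/q_k = 41/5
…
k=3  a_k=1  p_k/q_k = 131/16
k=4  a_k=1  p_k/q_k = 221/27
k=5  a_k=7  p_k/q_k = 1678/205
k=6  a_k=1  p_k/q_k = 1899/232
…
k=8  a_k=2  p_k/q_k = 9053/1106
k=9  a_k=5  p_k/q_k = 48842/5967
→ (48842, 5967).  Check: 48842²=2385540964, 67·5967²=2385540963, difference 1.
(48842+5967√67)^2 = 4771081927 + 582880428√67
(48842+5967√67)^3 = 466058366908226 + 56938091722785√67
(48842+5967√67)^4 = 45526445508292066657 + 5561940551265649512√67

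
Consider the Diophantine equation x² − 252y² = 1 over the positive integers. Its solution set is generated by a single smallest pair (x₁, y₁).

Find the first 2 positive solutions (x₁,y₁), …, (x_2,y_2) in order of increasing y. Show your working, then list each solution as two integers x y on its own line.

127 8
32257 2032

√252 → a₀=15, period (1,6,1,30); ℓ=4 even so k=3
a_0=15:  p_0=15·1+0=15,  q_0=15·0+1=1
…
a_2=6:  p_2=6·16+15=111,  q_2=6·1+1=7
a_3=1:  p_3=1·111+16=127,  q_3=1·7+1=8
→ (127, 8).  Check: 127²=16129, 252·8²=16128, difference 1.
n=2: (127,8)∘(127,8) = (127·127+252·8·8, 127·8+8·127) = (32257,2032)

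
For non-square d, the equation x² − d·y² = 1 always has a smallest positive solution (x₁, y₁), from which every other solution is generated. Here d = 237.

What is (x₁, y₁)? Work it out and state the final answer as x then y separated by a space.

228151 14820

[15; 2,1,1,7,10,7,1,1,2,30] for √237; ℓ=10 ⇒ convergent index 9
k=0  a_k=15  p_k/q_k = 15/1
…
k=2  a_k=1  p_k/q_k = 46/3
k=3  a_k=1  p_k/q_k = 77/5
k=4  a_k=7  p_k/q_k = 585/38
k=5  a_k=10  p_k/q_k = 5927/385
…
k=7  a_k=1  p_k/q_k = 48001/3118
k=8  a_k=1  p_k/q_k = 90075/5851
k=9  a_k=2  p_k/q_k = 228151/14820
→ (228151, 14820).  Check: 228151²=52052878801, 237·14820²=52052878800, difference 1.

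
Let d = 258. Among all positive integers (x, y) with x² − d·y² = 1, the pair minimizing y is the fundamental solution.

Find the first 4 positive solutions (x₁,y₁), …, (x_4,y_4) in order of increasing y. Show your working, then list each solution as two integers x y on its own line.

257 16
132097 8224
67897601 4227120
34899234817 2172731456

d=258: √d = [16; 16,32] (ℓ=2, even), read p_1/q_1
a_0=16:  p_0=16·1+0=16,  q_0=16·0+1=1
a_1=16:  p_1=16·16+1=257,  q_1=16·1+0=16
→ (257, 16).  Check: 257²=66049, 258·16²=66048, difference 1.
k=2:  x_2 = 257·257+258·16·16 = 132097,  y_2 = 257·16+16·257 = 8224
k=3:  x_3 = 257·132097+258·16·8224 = 67897601,  y_3 = 257·8224+16·132097 = 4227120
k=4:  x_4 = 257·67897601+258·16·4227120 = 34899234817,  y_4 = 257·4227120+16·67897601 = 2172731456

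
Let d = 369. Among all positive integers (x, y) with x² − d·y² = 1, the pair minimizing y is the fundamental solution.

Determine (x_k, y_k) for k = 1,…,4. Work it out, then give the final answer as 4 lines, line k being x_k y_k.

[19; 4,1,3,2,7,4,7,2,3,1,4,38] for √369; ℓ=12 ⇒ convergent index 11
a_0=19:  p_0=19·1+0=19,  q_0=19·0+1=1
a_1=4:  p_1=4·19+1=77,  q_1=4·1+0=4
…
a_7=7:  p_7=7·25414+6147=184045,  q_7=7·1323+320=9581
…
a_9=3:  p_9=3·393504+184045=1364557,  q_9=3·20485+9581=71036
a_10=1:  p_10=1·1364557+393504=1758061,  q_10=1·71036+20485=91521
a_11=4:  p_11=4·1758061+1364557=8396801,  q_11=4·91521+71036=437120
→ (8396801, 437120).  Check: 8396801²=70506267033601, 369·437120²=70506267033600, difference 1.
(x_2, y_2) = (8396801·8396801 + 369·437120·437120, 8396801·437120 + 437120·8396801) = (141012534067201, 7340819306240)
(x_3, y_3) = (8396801·141012534067201 + 369·437120·7340819306240, 8396801·7340819306240 + 437120·141012534067201) = (2368108374136006451201, 123278797782910239360)
(x_4, y_4) = (8396801·2368108374136006451201 + 369·437120·123278797782910239360, 8396801·123278797782910239360 + 437120·2368108374136006451201) = (39769069528107045198367948801, 2070295065004669620717268480)

8396801 437120
141012534067201 7340819306240
2368108374136006451201 123278797782910239360
39769069528107045198367948801 2070295065004669620717268480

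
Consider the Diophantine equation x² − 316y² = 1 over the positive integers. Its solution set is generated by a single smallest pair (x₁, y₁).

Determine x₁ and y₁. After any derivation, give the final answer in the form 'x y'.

12799 720

d=316: √d = [17; 1,3,2,8,2,3,1,34] (ℓ=8, even), read p_7/q_7
step 0: (17, 1)  from 17·(1,0) + (0,1)
step 1: (18, 1)  from 1·(17,1) + (1,0)
step 2: (71, 4)  from 3·(18,1) + (17,1)
step 3: (160, 9)  from 2·(71,4) + (18,1)
…
step 5: (2862, 161)  from 2·(1351,76) + (160,9)
step 6: (9937, 559)  from 3·(2862,161) + (1351,76)
step 7: (12799, 720)  from 1·(9937,559) + (2862,161)
→ (12799, 720).  Check: 12799²=163814401, 316·720²=163814400, difference 1.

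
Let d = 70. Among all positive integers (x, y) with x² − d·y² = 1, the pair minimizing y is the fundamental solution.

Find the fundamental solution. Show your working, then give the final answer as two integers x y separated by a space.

d=70: √d = [8; 2,1,2,1,2,16] (ℓ=6, even), read p_5/q_5
step 0: (8, 1)  from 8·(1,0) + (0,1)
step 1: (17, 2)  from 2·(8,1) + (1,0)
…
step 3: (67, 8)  from 2·(25,3) + (17,2)
step 4: (92, 11)  from 1·(67,8) + (25,3)
step 5: (251, 30)  from 2·(92,11) + (67,8)
(x₁, y₁) = (251, 30);  251² − 70·30² = 1 ✓

251 30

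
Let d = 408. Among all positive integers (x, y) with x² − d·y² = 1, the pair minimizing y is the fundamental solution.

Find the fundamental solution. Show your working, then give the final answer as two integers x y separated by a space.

101 5

√408 → a₀=20, period (5,40); ℓ=2 even so k=1
step 0: (20, 1)  from 20·(1,0) + (0,1)
step 1: (101, 5)  from 5·(20,1) + (1,0)
fundamental: x₁=101, y₁=5  (since 10201 − 408·25 = 1)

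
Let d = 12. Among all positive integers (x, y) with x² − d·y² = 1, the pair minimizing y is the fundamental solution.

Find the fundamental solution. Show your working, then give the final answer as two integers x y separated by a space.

d=12: √d = [3; 2,6] (ℓ=2, even), read p_1/q_1
i=0: a=3 ⇒ p=3, q=1
i=1: a=2 ⇒ p=7, q=2
→ (7, 2).  Check: 7²=49, 12·2²=48, difference 1.

7 2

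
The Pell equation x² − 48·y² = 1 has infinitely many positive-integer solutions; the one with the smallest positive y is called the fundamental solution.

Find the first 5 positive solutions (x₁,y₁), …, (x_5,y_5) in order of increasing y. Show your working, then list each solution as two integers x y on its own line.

7 1
97 14
1351 195
18817 2716
262087 37829

d=48: √d = [6; 1,12] (ℓ=2, even), read p_1/q_1
step 0: (6, 1)  from 6·(1,0) + (0,1)
step 1: (7, 1)  from 1·(6,1) + (1,0)
fundamental: x₁=7, y₁=1  (since 49 − 48·1 = 1)
k=2:  x_2 = 7·7+48·1·1 = 97,  y_2 = 7·1+1·7 = 14
k=3:  x_3 = 7·97+48·1·14 = 1351,  y_3 = 7·14+1·97 = 195
k=4:  x_4 = 7·1351+48·1·195 = 18817,  y_4 = 7·195+1·1351 = 2716
k=5:  x_5 = 7·18817+48·1·2716 = 262087,  y_5 = 7·2716+1·18817 = 37829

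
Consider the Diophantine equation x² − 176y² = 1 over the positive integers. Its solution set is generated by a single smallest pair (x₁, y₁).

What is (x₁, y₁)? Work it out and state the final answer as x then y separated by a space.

199 15

d=176: √d = [13; 3,1,3,26] (ℓ=4, even), read p_3/q_3
k=0  a_k=13  p_k/q_k = 13/1
…
k=2  a_k=1  p_k/q_k = 53/4
k=3  a_k=3  p_k/q_k = 199/15
→ (199, 15).  Check: 199²=39601, 176·15²=39600, difference 1.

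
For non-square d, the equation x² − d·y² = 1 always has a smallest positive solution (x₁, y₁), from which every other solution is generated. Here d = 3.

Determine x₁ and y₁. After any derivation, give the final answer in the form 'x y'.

√3 → a₀=1, period (1,2); ℓ=2 even so k=1
k=0  a_k=1  p_k/q_k = 1/1
k=1  a_k=1  p_k/q_k = 2/1
→ (2, 1).  Check: 2²=4, 3·1²=3, difference 1.

2 1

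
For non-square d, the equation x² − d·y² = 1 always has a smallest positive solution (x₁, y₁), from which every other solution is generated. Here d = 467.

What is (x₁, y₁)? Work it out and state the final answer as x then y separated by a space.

d=467: √d = [21; 1,1,1,1,3,…,1,1,42] (ℓ=14, even), read p_13/q_13
a_0=21:  p_0=21·1+0=21,  q_0=21·0+1=1
…
a_2=1:  p_2=1·22+21=43,  q_2=1·1+1=2
a_3=1:  p_3=1·43+22=65,  q_3=1·2+1=3
a_4=1:  p_4=1·65+43=108,  q_4=1·3+2=5
a_5=3:  p_5=3·108+65=389,  q_5=3·5+3=18
a_6=3:  p_6=3·389+108=1275,  q_6=3·18+5=59
a_7=21:  p_7=21·1275+389=27164,  q_7=21·59+18=1257
…
a_9=3:  p_9=3·82767+27164=275465,  q_9=3·3830+1257=12747
…
a_11=1:  p_11=1·358232+275465=633697,  q_11=1·16577+12747=29324
a_12=1:  p_12=1·633697+358232=991929,  q_12=1·29324+16577=45901
a_13=1:  p_13=1·991929+633697=1625626,  q_13=1·45901+29324=75225
→ (1625626, 75225).  Check: 1625626²=2642659891876, 467·75225²=2642659891875, difference 1.

1625626 75225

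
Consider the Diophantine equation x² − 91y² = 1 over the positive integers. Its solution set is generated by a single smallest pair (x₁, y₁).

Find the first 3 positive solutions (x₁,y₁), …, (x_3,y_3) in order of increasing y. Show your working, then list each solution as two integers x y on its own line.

d=91: √d = [9; 1,1,5,1,5,1,1,18] (ℓ=8, even), read p_7/q_7
a_0=9:  p_0=9·1+0=9,  q_0=9·0+1=1
…
a_2=1:  p_2=1·10+9=19,  q_2=1·1+1=2
…
a_5=5:  p_5=5·124+105=725,  q_5=5·13+11=76
a_6=1:  p_6=1·725+124=849,  q_6=1·76+13=89
a_7=1:  p_7=1·849+725=1574,  q_7=1·89+76=165
→ (1574, 165).  Check: 1574²=2477476, 91·165²=2477475, difference 1.
n=2: (1574,165)∘(1574,165) = (1574·1574+91·165·165, 1574·165+165·1574) = (4954951,519420)
n=3: (4954951,519420)∘(1574,165) = (1574·4954951+91·165·519420, 1574·519420+165·4954951) = (15598184174,1635133995)

1574 165
4954951 519420
15598184174 1635133995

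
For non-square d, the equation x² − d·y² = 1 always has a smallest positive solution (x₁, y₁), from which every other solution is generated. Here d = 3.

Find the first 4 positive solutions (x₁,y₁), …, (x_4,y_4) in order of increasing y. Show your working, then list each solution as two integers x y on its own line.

√3 = [1; 1,2, …], period ℓ=2 (even) → k=1
step 0: (1, 1)  from 1·(1,0) + (0,1)
step 1: (2, 1)  from 1·(1,1) + (1,0)
fundamental: x₁=2, y₁=1  (since 4 − 3·1 = 1)
n=2: (2,1)∘(2,1) = (2·2+3·1·1, 2·1+1·2) = (7,4)
n=3: (7,4)∘(2,1) = (2·7+3·1·4, 2·4+1·7) = (26,15)
n=4: (26,15)∘(2,1) = (2·26+3·1·15, 2·15+1·26) = (97,56)

2 1
7 4
26 15
97 56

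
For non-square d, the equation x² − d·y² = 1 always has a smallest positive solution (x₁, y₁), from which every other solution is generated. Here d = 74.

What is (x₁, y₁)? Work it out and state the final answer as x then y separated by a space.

3699 430

√74 → a₀=8, period (1,1,1,1,16); ℓ=5 odd so k=9
i=0: a=8 ⇒ p=8, q=1
…
i=8: a=1 ⇒ p=2228, q=259
i=9: a=1 ⇒ p=3699, q=430
(x₁, y₁) = (3699, 430);  3699² − 74·430² = 1 ✓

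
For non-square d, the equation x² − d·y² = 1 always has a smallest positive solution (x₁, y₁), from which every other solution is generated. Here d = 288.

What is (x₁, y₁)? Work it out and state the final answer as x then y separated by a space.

√288 = [16; 1,32, …], period ℓ=2 (even) → k=1
i=0: a=16 ⇒ p=16, q=1
i=1: a=1 ⇒ p=17, q=1
→ (17, 1).  Check: 17²=289, 288·1²=288, difference 1.

17 1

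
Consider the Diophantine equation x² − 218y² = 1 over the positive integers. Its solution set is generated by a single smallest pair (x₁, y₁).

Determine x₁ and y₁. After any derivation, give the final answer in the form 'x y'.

126003 8534

[14; 1,3,3,1,28] for √218; ℓ=5 ⇒ convergent index 9
k=0  a_k=14  p_k/q_k = 14/1
…
k=5  a_k=28  p_k/q_k = 7220/489
…
k=8  a_k=3  p_k/q_k = 96370/6527
k=9  a_k=1  p_k/q_k = 126003/8534
(x₁, y₁) = (126003, 8534);  126003² − 218·8534² = 1 ✓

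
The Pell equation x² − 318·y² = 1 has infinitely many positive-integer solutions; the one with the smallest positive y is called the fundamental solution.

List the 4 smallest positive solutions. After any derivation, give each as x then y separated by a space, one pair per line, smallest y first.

107 6
22897 1284
4899851 274770
1048545217 58799496

√318 → a₀=17, period (1,4,1,34); ℓ=4 even so k=3
a_0=17:  p_0=17·1+0=17,  q_0=17·0+1=1
…
a_2=4:  p_2=4·18+17=89,  q_2=4·1+1=5
a_3=1:  p_3=1·89+18=107,  q_3=1·5+1=6
fundamental: x₁=107, y₁=6  (since 11449 − 318·36 = 1)
k=2:  x_2 = 107·107+318·6·6 = 22897,  y_2 = 107·6+6·107 = 1284
k=3:  x_3 = 107·22897+318·6·1284 = 4899851,  y_3 = 107·1284+6·22897 = 274770
k=4:  x_4 = 107·4899851+318·6·274770 = 1048545217,  y_4 = 107·274770+6·4899851 = 58799496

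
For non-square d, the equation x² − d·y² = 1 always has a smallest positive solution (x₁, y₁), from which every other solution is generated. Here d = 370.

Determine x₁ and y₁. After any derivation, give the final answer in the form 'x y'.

d=370: √d = [19; 4,4,38] (ℓ=3, odd), read p_5/q_5
a_0=19:  p_0=19·1+0=19,  q_0=19·0+1=1
a_1=4:  p_1=4·19+1=77,  q_1=4·1+0=4
…
a_3=38:  p_3=38·327+77=12503,  q_3=38·17+4=650
a_4=4:  p_4=4·12503+327=50339,  q_4=4·650+17=2617
a_5=4:  p_5=4·50339+12503=213859,  q_5=4·2617+650=11118
→ (213859, 11118).  Check: 213859²=45735671881, 370·11118²=45735671880, difference 1.

213859 11118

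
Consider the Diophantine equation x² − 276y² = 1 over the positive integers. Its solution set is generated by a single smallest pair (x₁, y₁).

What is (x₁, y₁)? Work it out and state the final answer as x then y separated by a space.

√276 = [16; 1,1,1,1,2,2,2,1,1,1,1,32, …], period ℓ=12 (even) → k=11
step 0: (16, 1)  from 16·(1,0) + (0,1)
…
step 3: (50, 3)  from 1·(33,2) + (17,1)
…
step 5: (216, 13)  from 2·(83,5) + (50,3)
step 6: (515, 31)  from 2·(216,13) + (83,5)
…
step 10: (4768, 287)  from 1·(3007,181) + (1761,106)
step 11: (7775, 468)  from 1·(4768,287) + (3007,181)
→ (7775, 468).  Check: 7775²=60450625, 276·468²=60450624, difference 1.

7775 468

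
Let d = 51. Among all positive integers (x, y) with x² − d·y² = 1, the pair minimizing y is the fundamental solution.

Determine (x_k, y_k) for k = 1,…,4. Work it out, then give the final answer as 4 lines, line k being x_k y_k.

d=51: √d = [7; 7,14] (ℓ=2, even), read p_1/q_1
k=0  a_k=7  p_k/q_k = 7/1
k=1  a_k=7  p_k/q_k = 50/7
(x₁, y₁) = (50, 7);  50² − 51·7² = 1 ✓
(50+7√51)^2 = 4999 + 700√51
(50+7√51)^3 = 499850 + 69993√51
(50+7√51)^4 = 49980001 + 6998600√51

50 7
4999 700
499850 69993
49980001 6998600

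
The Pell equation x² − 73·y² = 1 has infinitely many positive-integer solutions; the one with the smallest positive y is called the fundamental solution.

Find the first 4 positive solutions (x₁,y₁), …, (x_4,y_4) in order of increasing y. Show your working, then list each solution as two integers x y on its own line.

√73 → a₀=8, period (1,1,5,5,1,1,16); ℓ=7 odd so k=13
i=0: a=8 ⇒ p=8, q=1
…
i=2: a=1 ⇒ p=17, q=2
…
i=4: a=5 ⇒ p=487, q=57
…
i=8: a=1 ⇒ p=18737, q=2193
i=9: a=1 ⇒ p=36406, q=4261
i=10: a=5 ⇒ p=200767, q=23498
…
i=12: a=1 ⇒ p=1241008, q=145249
i=13: a=1 ⇒ p=2281249, q=267000
fundamental: x₁=2281249, y₁=267000  (since 5204097000001 − 73·71289000000 = 1)
(2281249+267000√73)^2 = 10408194000001 + 1218186966000√73
(2281249+267000√73)^3 = 47487364308614281249 + 5557975596000801000√73
(2281249+267000√73)^4 = 216661004683313632776000001 + 25358252540801244373932000√73

2281249 267000
10408194000001 1218186966000
47487364308614281249 5557975596000801000
216661004683313632776000001 25358252540801244373932000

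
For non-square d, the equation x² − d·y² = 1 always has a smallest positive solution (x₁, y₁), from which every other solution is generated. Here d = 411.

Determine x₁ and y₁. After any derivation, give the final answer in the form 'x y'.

[20; 3,1,1,1,19,1,1,1,3,40] for √411; ℓ=10 ⇒ convergent index 9
step 0: (20, 1)  from 20·(1,0) + (0,1)
…
step 2: (81, 4)  from 1·(61,3) + (20,1)
…
step 8: (13583, 670)  from 1·(8981,443) + (4602,227)
step 9: (49730, 2453)  from 3·(13583,670) + (8981,443)
fundamental: x₁=49730, y₁=2453  (since 2473072900 − 411·6017209 = 1)

49730 2453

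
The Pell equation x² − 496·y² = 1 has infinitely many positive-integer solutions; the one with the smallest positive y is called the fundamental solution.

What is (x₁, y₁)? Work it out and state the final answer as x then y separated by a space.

[22; 3,1,2,4,1,…,1,3,44] for √496; ℓ=16 ⇒ convergent index 15
step 0: (22, 1)  from 22·(1,0) + (0,1)
…
step 2: (89, 4)  from 1·(67,3) + (22,1)
step 3: (245, 11)  from 2·(89,4) + (67,3)
…
step 5: (1314, 59)  from 1·(1069,48) + (245,11)
step 6: (2383, 107)  from 1·(1314,59) + (1069,48)
…
step 10: (49709, 2232)  from 1·(35166,1579) + (14543,653)
…
step 13: (863293, 38763)  from 2·(389209,17476) + (84875,3811)
step 14: (1252502, 56239)  from 1·(863293,38763) + (389209,17476)
step 15: (4620799, 207480)  from 3·(1252502,56239) + (863293,38763)
fundamental: x₁=4620799, y₁=207480  (since 21351783398401 − 496·43047950400 = 1)

4620799 207480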